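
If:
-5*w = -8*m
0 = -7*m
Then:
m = 0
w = 0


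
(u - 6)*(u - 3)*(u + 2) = u^3 - 7*u^2 + 36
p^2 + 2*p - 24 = (p - 4)*(p + 6)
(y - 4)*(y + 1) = y^2 - 3*y - 4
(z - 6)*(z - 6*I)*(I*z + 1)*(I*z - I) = -z^4 + 7*z^3 + 7*I*z^3 - 49*I*z^2 - 42*z + 42*I*z + 36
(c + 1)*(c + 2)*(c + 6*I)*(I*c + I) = I*c^4 - 6*c^3 + 4*I*c^3 - 24*c^2 + 5*I*c^2 - 30*c + 2*I*c - 12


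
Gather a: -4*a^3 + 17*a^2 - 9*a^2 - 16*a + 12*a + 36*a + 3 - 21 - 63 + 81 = -4*a^3 + 8*a^2 + 32*a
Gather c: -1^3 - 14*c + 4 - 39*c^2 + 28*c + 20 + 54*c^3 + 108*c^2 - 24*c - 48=54*c^3 + 69*c^2 - 10*c - 25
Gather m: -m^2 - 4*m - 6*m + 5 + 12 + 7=-m^2 - 10*m + 24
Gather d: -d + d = 0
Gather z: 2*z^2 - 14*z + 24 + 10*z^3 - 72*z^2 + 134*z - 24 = 10*z^3 - 70*z^2 + 120*z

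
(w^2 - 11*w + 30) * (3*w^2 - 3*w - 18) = 3*w^4 - 36*w^3 + 105*w^2 + 108*w - 540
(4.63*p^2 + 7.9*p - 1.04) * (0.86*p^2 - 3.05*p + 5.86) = 3.9818*p^4 - 7.3275*p^3 + 2.1424*p^2 + 49.466*p - 6.0944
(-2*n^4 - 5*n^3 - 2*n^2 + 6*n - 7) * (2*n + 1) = -4*n^5 - 12*n^4 - 9*n^3 + 10*n^2 - 8*n - 7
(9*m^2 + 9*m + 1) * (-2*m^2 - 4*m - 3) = -18*m^4 - 54*m^3 - 65*m^2 - 31*m - 3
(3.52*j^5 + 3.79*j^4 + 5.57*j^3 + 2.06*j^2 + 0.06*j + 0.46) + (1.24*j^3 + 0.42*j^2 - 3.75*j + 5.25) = 3.52*j^5 + 3.79*j^4 + 6.81*j^3 + 2.48*j^2 - 3.69*j + 5.71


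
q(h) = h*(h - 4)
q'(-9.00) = -22.00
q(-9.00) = 117.00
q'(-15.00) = -34.00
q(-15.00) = 285.00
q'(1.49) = -1.02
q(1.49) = -3.74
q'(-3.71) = -11.42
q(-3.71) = 28.60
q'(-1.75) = -7.50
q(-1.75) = 10.06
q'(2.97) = 1.94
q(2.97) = -3.06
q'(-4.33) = -12.66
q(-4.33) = 36.07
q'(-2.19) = -8.38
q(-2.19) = 13.56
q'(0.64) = -2.72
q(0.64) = -2.15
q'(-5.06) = -14.12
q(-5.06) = 45.84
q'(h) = 2*h - 4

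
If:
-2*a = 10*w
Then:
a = -5*w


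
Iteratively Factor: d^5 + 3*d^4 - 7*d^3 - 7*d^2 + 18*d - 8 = (d - 1)*(d^4 + 4*d^3 - 3*d^2 - 10*d + 8) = (d - 1)*(d + 2)*(d^3 + 2*d^2 - 7*d + 4) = (d - 1)^2*(d + 2)*(d^2 + 3*d - 4) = (d - 1)^2*(d + 2)*(d + 4)*(d - 1)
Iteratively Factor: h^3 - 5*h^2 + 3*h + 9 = (h - 3)*(h^2 - 2*h - 3) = (h - 3)*(h + 1)*(h - 3)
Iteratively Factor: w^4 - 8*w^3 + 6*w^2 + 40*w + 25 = (w + 1)*(w^3 - 9*w^2 + 15*w + 25) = (w - 5)*(w + 1)*(w^2 - 4*w - 5) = (w - 5)*(w + 1)^2*(w - 5)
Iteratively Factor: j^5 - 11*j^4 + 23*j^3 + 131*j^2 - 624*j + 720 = (j - 3)*(j^4 - 8*j^3 - j^2 + 128*j - 240) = (j - 3)*(j + 4)*(j^3 - 12*j^2 + 47*j - 60) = (j - 4)*(j - 3)*(j + 4)*(j^2 - 8*j + 15) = (j - 5)*(j - 4)*(j - 3)*(j + 4)*(j - 3)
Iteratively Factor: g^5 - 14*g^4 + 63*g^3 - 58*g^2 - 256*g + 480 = (g - 3)*(g^4 - 11*g^3 + 30*g^2 + 32*g - 160) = (g - 4)*(g - 3)*(g^3 - 7*g^2 + 2*g + 40) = (g - 4)^2*(g - 3)*(g^2 - 3*g - 10) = (g - 5)*(g - 4)^2*(g - 3)*(g + 2)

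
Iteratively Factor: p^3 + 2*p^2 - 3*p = (p)*(p^2 + 2*p - 3) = p*(p - 1)*(p + 3)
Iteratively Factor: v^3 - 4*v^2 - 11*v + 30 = (v + 3)*(v^2 - 7*v + 10) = (v - 2)*(v + 3)*(v - 5)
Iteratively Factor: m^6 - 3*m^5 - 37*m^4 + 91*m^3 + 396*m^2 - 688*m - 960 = (m + 1)*(m^5 - 4*m^4 - 33*m^3 + 124*m^2 + 272*m - 960) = (m - 4)*(m + 1)*(m^4 - 33*m^2 - 8*m + 240) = (m - 5)*(m - 4)*(m + 1)*(m^3 + 5*m^2 - 8*m - 48) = (m - 5)*(m - 4)*(m - 3)*(m + 1)*(m^2 + 8*m + 16) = (m - 5)*(m - 4)*(m - 3)*(m + 1)*(m + 4)*(m + 4)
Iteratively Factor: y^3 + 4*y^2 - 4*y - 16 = (y + 2)*(y^2 + 2*y - 8) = (y - 2)*(y + 2)*(y + 4)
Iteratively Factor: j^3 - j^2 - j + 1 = (j + 1)*(j^2 - 2*j + 1) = (j - 1)*(j + 1)*(j - 1)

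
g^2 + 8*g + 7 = (g + 1)*(g + 7)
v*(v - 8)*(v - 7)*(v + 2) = v^4 - 13*v^3 + 26*v^2 + 112*v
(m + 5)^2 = m^2 + 10*m + 25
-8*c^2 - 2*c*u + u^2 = (-4*c + u)*(2*c + u)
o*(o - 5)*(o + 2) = o^3 - 3*o^2 - 10*o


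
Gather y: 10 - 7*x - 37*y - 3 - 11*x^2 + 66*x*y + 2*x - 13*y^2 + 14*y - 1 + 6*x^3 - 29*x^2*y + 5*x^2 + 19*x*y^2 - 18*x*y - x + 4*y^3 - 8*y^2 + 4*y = 6*x^3 - 6*x^2 - 6*x + 4*y^3 + y^2*(19*x - 21) + y*(-29*x^2 + 48*x - 19) + 6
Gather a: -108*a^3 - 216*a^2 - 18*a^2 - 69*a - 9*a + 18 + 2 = -108*a^3 - 234*a^2 - 78*a + 20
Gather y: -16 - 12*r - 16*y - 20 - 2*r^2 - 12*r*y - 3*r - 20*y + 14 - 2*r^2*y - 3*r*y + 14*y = -2*r^2 - 15*r + y*(-2*r^2 - 15*r - 22) - 22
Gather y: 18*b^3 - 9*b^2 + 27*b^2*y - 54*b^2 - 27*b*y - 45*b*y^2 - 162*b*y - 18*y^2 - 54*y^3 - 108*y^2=18*b^3 - 63*b^2 - 54*y^3 + y^2*(-45*b - 126) + y*(27*b^2 - 189*b)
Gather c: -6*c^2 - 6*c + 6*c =-6*c^2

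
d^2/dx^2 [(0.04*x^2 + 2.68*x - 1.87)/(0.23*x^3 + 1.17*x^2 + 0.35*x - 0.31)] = (0.004232*x^6 + 0.850632*x^5 + 3.120732*x^4 - 1.13848*x^3 - 13.882212*x^2 + 0.437640000000001*x - 1.2254)/(0.012167*x^9 + 0.185679*x^8 + 1.000086*x^7 + 2.117526*x^6 + 1.021344*x^5 - 0.992832*x^4 - 0.652486*x^3 + 0.223386*x^2 + 0.100905*x - 0.029791)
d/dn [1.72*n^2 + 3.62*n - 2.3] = 3.44*n + 3.62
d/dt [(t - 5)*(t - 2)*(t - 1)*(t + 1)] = 4*t^3 - 21*t^2 + 18*t + 7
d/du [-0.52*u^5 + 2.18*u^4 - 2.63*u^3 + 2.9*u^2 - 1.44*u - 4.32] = -2.6*u^4 + 8.72*u^3 - 7.89*u^2 + 5.8*u - 1.44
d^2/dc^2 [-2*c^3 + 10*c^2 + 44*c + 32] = 20 - 12*c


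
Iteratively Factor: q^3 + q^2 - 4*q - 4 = (q + 2)*(q^2 - q - 2) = (q + 1)*(q + 2)*(q - 2)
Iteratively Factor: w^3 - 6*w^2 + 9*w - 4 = (w - 1)*(w^2 - 5*w + 4) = (w - 1)^2*(w - 4)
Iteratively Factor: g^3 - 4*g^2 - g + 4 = (g - 4)*(g^2 - 1) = (g - 4)*(g - 1)*(g + 1)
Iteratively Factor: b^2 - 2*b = (b)*(b - 2)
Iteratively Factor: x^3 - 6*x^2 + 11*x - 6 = (x - 3)*(x^2 - 3*x + 2) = (x - 3)*(x - 2)*(x - 1)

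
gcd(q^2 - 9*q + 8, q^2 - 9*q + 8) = q^2 - 9*q + 8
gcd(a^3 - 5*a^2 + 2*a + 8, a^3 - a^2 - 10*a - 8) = a^2 - 3*a - 4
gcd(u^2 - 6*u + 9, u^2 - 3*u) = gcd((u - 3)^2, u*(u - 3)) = u - 3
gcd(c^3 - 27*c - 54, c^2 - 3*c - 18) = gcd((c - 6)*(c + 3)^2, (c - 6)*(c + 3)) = c^2 - 3*c - 18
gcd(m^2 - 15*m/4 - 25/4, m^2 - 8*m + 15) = m - 5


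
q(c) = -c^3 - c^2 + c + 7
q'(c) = -3*c^2 - 2*c + 1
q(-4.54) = 75.43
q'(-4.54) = -51.75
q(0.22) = 7.16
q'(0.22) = 0.41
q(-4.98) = 100.73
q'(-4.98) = -63.44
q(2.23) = -6.83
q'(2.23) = -18.38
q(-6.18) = 198.66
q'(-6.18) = -101.22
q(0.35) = 7.18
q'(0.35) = -0.07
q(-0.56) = 6.30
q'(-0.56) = 1.18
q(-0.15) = 6.83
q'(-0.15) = 1.23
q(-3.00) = 22.00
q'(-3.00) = -20.00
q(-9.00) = 646.00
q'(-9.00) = -224.00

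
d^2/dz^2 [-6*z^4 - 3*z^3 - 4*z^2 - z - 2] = -72*z^2 - 18*z - 8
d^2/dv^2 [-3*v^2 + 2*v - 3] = -6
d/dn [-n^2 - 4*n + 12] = -2*n - 4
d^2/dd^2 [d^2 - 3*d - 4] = 2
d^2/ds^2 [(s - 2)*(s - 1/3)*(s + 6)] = 6*s + 22/3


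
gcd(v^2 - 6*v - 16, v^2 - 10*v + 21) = 1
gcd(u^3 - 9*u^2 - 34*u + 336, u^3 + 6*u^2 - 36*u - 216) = u + 6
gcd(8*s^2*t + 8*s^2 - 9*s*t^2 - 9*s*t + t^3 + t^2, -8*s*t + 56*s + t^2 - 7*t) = 8*s - t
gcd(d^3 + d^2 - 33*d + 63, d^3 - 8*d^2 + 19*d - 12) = d - 3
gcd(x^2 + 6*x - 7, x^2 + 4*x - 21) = x + 7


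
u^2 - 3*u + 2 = (u - 2)*(u - 1)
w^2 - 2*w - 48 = (w - 8)*(w + 6)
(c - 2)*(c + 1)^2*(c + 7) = c^4 + 7*c^3 - 3*c^2 - 23*c - 14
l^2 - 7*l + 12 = (l - 4)*(l - 3)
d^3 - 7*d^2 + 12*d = d*(d - 4)*(d - 3)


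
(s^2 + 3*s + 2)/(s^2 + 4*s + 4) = (s + 1)/(s + 2)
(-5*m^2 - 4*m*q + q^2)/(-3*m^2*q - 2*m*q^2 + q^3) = (-5*m + q)/(q*(-3*m + q))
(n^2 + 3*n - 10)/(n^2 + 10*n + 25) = (n - 2)/(n + 5)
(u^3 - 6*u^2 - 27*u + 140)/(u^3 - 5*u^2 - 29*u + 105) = (u - 4)/(u - 3)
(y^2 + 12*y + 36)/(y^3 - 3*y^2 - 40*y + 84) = (y + 6)/(y^2 - 9*y + 14)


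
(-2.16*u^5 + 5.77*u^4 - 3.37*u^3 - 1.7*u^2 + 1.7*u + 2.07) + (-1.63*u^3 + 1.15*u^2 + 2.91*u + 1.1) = -2.16*u^5 + 5.77*u^4 - 5.0*u^3 - 0.55*u^2 + 4.61*u + 3.17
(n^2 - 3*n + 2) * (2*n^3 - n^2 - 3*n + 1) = 2*n^5 - 7*n^4 + 4*n^3 + 8*n^2 - 9*n + 2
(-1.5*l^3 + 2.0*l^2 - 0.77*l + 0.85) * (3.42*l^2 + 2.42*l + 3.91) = -5.13*l^5 + 3.21*l^4 - 3.6584*l^3 + 8.8636*l^2 - 0.9537*l + 3.3235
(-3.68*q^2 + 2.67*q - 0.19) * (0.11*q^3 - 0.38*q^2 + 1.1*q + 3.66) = -0.4048*q^5 + 1.6921*q^4 - 5.0835*q^3 - 10.4596*q^2 + 9.5632*q - 0.6954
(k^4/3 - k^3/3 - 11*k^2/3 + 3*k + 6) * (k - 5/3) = k^5/3 - 8*k^4/9 - 28*k^3/9 + 82*k^2/9 + k - 10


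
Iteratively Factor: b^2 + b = (b + 1)*(b)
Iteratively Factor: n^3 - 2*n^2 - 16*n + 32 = (n - 4)*(n^2 + 2*n - 8) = (n - 4)*(n - 2)*(n + 4)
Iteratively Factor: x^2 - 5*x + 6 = (x - 2)*(x - 3)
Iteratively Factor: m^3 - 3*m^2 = (m)*(m^2 - 3*m) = m^2*(m - 3)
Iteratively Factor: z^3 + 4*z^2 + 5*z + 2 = (z + 1)*(z^2 + 3*z + 2) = (z + 1)^2*(z + 2)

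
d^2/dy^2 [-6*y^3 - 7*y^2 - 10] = -36*y - 14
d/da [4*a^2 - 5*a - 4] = 8*a - 5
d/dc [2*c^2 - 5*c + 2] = 4*c - 5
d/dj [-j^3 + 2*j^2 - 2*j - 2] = -3*j^2 + 4*j - 2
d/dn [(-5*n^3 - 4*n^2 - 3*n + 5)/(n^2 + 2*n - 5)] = 5*(-n^4 - 4*n^3 + 14*n^2 + 6*n + 1)/(n^4 + 4*n^3 - 6*n^2 - 20*n + 25)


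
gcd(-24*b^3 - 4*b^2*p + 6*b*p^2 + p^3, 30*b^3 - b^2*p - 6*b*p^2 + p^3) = 2*b + p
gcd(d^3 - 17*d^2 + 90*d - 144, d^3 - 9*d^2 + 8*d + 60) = d - 6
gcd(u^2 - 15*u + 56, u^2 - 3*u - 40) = u - 8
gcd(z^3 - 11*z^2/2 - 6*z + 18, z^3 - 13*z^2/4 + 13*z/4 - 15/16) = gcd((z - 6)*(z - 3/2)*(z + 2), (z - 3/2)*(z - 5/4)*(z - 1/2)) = z - 3/2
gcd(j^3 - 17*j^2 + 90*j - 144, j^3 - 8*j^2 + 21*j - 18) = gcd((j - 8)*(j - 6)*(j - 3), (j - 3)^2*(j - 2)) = j - 3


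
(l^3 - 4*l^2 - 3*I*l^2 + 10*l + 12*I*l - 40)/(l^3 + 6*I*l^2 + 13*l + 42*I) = (l^2 - l*(4 + 5*I) + 20*I)/(l^2 + 4*I*l + 21)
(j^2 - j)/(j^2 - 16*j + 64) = j*(j - 1)/(j^2 - 16*j + 64)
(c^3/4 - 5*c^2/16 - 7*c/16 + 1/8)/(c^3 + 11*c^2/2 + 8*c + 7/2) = (4*c^2 - 9*c + 2)/(8*(2*c^2 + 9*c + 7))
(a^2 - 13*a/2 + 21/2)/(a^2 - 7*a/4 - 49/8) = 4*(a - 3)/(4*a + 7)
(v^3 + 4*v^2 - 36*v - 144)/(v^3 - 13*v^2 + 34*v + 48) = (v^2 + 10*v + 24)/(v^2 - 7*v - 8)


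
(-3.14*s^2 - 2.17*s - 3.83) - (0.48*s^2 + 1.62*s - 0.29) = -3.62*s^2 - 3.79*s - 3.54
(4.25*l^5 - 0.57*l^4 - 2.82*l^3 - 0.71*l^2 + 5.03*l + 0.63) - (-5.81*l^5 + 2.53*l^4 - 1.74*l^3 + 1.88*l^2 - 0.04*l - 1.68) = 10.06*l^5 - 3.1*l^4 - 1.08*l^3 - 2.59*l^2 + 5.07*l + 2.31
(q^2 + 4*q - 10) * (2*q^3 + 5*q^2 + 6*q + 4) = 2*q^5 + 13*q^4 + 6*q^3 - 22*q^2 - 44*q - 40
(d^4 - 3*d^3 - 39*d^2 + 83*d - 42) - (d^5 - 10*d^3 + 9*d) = -d^5 + d^4 + 7*d^3 - 39*d^2 + 74*d - 42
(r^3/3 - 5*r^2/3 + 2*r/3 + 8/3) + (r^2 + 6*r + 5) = r^3/3 - 2*r^2/3 + 20*r/3 + 23/3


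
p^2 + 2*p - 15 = (p - 3)*(p + 5)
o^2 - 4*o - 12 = (o - 6)*(o + 2)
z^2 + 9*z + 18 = (z + 3)*(z + 6)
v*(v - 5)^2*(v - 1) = v^4 - 11*v^3 + 35*v^2 - 25*v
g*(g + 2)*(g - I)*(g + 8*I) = g^4 + 2*g^3 + 7*I*g^3 + 8*g^2 + 14*I*g^2 + 16*g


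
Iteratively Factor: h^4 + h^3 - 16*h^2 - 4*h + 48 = (h - 3)*(h^3 + 4*h^2 - 4*h - 16) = (h - 3)*(h + 2)*(h^2 + 2*h - 8) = (h - 3)*(h - 2)*(h + 2)*(h + 4)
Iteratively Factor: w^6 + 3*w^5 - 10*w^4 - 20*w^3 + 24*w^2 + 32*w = (w)*(w^5 + 3*w^4 - 10*w^3 - 20*w^2 + 24*w + 32) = w*(w - 2)*(w^4 + 5*w^3 - 20*w - 16) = w*(w - 2)*(w + 2)*(w^3 + 3*w^2 - 6*w - 8) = w*(w - 2)*(w + 2)*(w + 4)*(w^2 - w - 2) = w*(w - 2)*(w + 1)*(w + 2)*(w + 4)*(w - 2)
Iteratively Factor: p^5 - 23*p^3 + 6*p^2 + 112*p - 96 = (p - 4)*(p^4 + 4*p^3 - 7*p^2 - 22*p + 24) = (p - 4)*(p - 1)*(p^3 + 5*p^2 - 2*p - 24) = (p - 4)*(p - 2)*(p - 1)*(p^2 + 7*p + 12) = (p - 4)*(p - 2)*(p - 1)*(p + 4)*(p + 3)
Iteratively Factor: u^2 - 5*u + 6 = (u - 2)*(u - 3)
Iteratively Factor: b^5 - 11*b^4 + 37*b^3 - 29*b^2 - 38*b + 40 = (b - 1)*(b^4 - 10*b^3 + 27*b^2 - 2*b - 40) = (b - 1)*(b + 1)*(b^3 - 11*b^2 + 38*b - 40) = (b - 4)*(b - 1)*(b + 1)*(b^2 - 7*b + 10) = (b - 5)*(b - 4)*(b - 1)*(b + 1)*(b - 2)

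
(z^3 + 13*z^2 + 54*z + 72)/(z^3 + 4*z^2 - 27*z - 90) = (z + 4)/(z - 5)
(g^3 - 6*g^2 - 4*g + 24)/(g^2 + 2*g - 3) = (g^3 - 6*g^2 - 4*g + 24)/(g^2 + 2*g - 3)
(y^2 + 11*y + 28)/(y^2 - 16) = (y + 7)/(y - 4)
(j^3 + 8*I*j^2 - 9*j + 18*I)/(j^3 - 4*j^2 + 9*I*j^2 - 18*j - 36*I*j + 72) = (j - I)/(j - 4)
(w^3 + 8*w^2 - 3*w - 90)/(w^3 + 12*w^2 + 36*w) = (w^2 + 2*w - 15)/(w*(w + 6))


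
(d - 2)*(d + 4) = d^2 + 2*d - 8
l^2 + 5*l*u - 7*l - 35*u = (l - 7)*(l + 5*u)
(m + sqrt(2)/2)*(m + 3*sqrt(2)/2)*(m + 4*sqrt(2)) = m^3 + 6*sqrt(2)*m^2 + 35*m/2 + 6*sqrt(2)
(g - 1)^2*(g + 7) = g^3 + 5*g^2 - 13*g + 7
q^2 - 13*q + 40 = (q - 8)*(q - 5)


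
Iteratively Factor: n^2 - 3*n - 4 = (n - 4)*(n + 1)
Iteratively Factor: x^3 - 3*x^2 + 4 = (x - 2)*(x^2 - x - 2) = (x - 2)*(x + 1)*(x - 2)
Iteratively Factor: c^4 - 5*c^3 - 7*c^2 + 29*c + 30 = (c - 5)*(c^3 - 7*c - 6) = (c - 5)*(c + 2)*(c^2 - 2*c - 3) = (c - 5)*(c - 3)*(c + 2)*(c + 1)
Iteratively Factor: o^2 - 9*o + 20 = (o - 4)*(o - 5)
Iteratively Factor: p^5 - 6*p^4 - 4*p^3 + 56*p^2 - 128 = (p + 2)*(p^4 - 8*p^3 + 12*p^2 + 32*p - 64) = (p + 2)^2*(p^3 - 10*p^2 + 32*p - 32) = (p - 4)*(p + 2)^2*(p^2 - 6*p + 8) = (p - 4)^2*(p + 2)^2*(p - 2)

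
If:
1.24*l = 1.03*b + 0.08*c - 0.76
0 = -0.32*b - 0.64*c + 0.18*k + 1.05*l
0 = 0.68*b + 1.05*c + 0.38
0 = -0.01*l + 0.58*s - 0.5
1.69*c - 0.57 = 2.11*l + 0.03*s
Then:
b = 0.05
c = -0.39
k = 2.17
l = -0.60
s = 0.85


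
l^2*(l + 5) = l^3 + 5*l^2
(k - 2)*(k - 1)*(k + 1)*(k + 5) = k^4 + 3*k^3 - 11*k^2 - 3*k + 10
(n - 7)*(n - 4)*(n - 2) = n^3 - 13*n^2 + 50*n - 56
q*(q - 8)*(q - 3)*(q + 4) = q^4 - 7*q^3 - 20*q^2 + 96*q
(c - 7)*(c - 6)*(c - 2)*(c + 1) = c^4 - 14*c^3 + 53*c^2 - 16*c - 84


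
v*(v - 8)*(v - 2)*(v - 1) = v^4 - 11*v^3 + 26*v^2 - 16*v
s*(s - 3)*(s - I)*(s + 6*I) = s^4 - 3*s^3 + 5*I*s^3 + 6*s^2 - 15*I*s^2 - 18*s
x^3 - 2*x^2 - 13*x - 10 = (x - 5)*(x + 1)*(x + 2)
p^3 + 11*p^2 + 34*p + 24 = (p + 1)*(p + 4)*(p + 6)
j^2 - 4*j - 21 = (j - 7)*(j + 3)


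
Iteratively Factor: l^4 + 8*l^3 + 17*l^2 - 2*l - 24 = (l + 3)*(l^3 + 5*l^2 + 2*l - 8) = (l + 3)*(l + 4)*(l^2 + l - 2) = (l - 1)*(l + 3)*(l + 4)*(l + 2)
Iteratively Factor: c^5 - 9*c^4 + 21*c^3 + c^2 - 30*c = (c - 5)*(c^4 - 4*c^3 + c^2 + 6*c) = (c - 5)*(c - 2)*(c^3 - 2*c^2 - 3*c) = (c - 5)*(c - 2)*(c + 1)*(c^2 - 3*c) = (c - 5)*(c - 3)*(c - 2)*(c + 1)*(c)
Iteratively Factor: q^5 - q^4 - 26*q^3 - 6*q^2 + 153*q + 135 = (q - 5)*(q^4 + 4*q^3 - 6*q^2 - 36*q - 27) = (q - 5)*(q - 3)*(q^3 + 7*q^2 + 15*q + 9) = (q - 5)*(q - 3)*(q + 3)*(q^2 + 4*q + 3) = (q - 5)*(q - 3)*(q + 1)*(q + 3)*(q + 3)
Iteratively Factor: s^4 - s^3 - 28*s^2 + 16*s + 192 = (s - 4)*(s^3 + 3*s^2 - 16*s - 48) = (s - 4)*(s + 4)*(s^2 - s - 12) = (s - 4)^2*(s + 4)*(s + 3)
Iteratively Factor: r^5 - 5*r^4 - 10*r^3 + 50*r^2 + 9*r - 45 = (r - 5)*(r^4 - 10*r^2 + 9) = (r - 5)*(r - 1)*(r^3 + r^2 - 9*r - 9) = (r - 5)*(r - 1)*(r + 3)*(r^2 - 2*r - 3) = (r - 5)*(r - 1)*(r + 1)*(r + 3)*(r - 3)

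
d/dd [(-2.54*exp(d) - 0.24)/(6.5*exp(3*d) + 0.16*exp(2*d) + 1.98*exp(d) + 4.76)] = (33.02*exp(3*d) + 5.0864*exp(2*d) + 0.0768000000000004*exp(d) - 11.6152)*exp(d)/(42.25*exp(6*d) + 2.08*exp(5*d) + 25.7656*exp(4*d) + 62.5136*exp(3*d) + 5.4436*exp(2*d) + 18.8496*exp(d) + 22.6576)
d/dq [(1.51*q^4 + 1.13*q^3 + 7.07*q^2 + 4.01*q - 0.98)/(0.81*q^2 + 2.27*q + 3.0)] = (2.4462*q^5 + 11.1984*q^4 + 23.2502*q^3 + 22.9708*q^2 + 44.0076*q + 14.2546)/(0.6561*q^4 + 3.6774*q^3 + 10.0129*q^2 + 13.62*q + 9.0)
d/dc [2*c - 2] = 2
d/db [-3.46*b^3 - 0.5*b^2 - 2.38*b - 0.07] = -10.38*b^2 - 1.0*b - 2.38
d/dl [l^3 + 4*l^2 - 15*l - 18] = 3*l^2 + 8*l - 15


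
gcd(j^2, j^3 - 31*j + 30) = 1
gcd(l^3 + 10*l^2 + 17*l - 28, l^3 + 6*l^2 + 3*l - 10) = l - 1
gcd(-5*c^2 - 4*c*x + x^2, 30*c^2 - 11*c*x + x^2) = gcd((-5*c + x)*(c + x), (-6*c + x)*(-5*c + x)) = -5*c + x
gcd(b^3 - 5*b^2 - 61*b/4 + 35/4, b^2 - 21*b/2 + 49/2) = b - 7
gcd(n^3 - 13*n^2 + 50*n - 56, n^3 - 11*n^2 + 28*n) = n^2 - 11*n + 28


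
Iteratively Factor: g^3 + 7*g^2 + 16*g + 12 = (g + 2)*(g^2 + 5*g + 6) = (g + 2)^2*(g + 3)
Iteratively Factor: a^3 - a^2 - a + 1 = (a + 1)*(a^2 - 2*a + 1) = (a - 1)*(a + 1)*(a - 1)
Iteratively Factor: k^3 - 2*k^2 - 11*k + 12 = (k - 4)*(k^2 + 2*k - 3) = (k - 4)*(k - 1)*(k + 3)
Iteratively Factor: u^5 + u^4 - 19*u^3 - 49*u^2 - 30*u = (u + 1)*(u^4 - 19*u^2 - 30*u) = (u - 5)*(u + 1)*(u^3 + 5*u^2 + 6*u) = u*(u - 5)*(u + 1)*(u^2 + 5*u + 6) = u*(u - 5)*(u + 1)*(u + 2)*(u + 3)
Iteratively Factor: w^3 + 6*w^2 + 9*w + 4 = (w + 1)*(w^2 + 5*w + 4) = (w + 1)^2*(w + 4)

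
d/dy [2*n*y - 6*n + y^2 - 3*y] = 2*n + 2*y - 3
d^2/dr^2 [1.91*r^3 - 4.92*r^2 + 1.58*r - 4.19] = 11.46*r - 9.84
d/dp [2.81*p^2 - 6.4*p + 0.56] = 5.62*p - 6.4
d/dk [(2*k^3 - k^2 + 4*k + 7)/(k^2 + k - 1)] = (2*k^4 + 4*k^3 - 11*k^2 - 12*k - 11)/(k^4 + 2*k^3 - k^2 - 2*k + 1)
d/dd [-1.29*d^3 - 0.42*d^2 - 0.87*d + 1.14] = -3.87*d^2 - 0.84*d - 0.87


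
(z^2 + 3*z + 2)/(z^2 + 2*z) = (z + 1)/z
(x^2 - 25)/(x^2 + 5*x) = (x - 5)/x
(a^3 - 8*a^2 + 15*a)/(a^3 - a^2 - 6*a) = (a - 5)/(a + 2)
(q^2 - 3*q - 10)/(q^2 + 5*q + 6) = (q - 5)/(q + 3)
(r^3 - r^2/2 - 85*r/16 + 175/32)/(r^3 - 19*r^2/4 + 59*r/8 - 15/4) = (8*r^2 + 6*r - 35)/(4*(2*r^2 - 7*r + 6))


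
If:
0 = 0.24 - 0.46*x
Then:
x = 0.52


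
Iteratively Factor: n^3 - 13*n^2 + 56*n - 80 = (n - 4)*(n^2 - 9*n + 20) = (n - 5)*(n - 4)*(n - 4)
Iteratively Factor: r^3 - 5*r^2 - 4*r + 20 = (r - 5)*(r^2 - 4) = (r - 5)*(r - 2)*(r + 2)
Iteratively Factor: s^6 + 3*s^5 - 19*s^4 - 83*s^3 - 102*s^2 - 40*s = (s + 1)*(s^5 + 2*s^4 - 21*s^3 - 62*s^2 - 40*s) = (s + 1)*(s + 2)*(s^4 - 21*s^2 - 20*s) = s*(s + 1)*(s + 2)*(s^3 - 21*s - 20) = s*(s - 5)*(s + 1)*(s + 2)*(s^2 + 5*s + 4) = s*(s - 5)*(s + 1)^2*(s + 2)*(s + 4)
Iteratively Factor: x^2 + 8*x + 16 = (x + 4)*(x + 4)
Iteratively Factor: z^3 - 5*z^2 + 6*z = (z - 2)*(z^2 - 3*z) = z*(z - 2)*(z - 3)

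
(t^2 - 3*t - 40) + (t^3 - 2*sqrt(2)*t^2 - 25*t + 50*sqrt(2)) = t^3 - 2*sqrt(2)*t^2 + t^2 - 28*t - 40 + 50*sqrt(2)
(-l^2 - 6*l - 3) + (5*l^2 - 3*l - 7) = 4*l^2 - 9*l - 10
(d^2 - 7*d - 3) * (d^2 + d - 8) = d^4 - 6*d^3 - 18*d^2 + 53*d + 24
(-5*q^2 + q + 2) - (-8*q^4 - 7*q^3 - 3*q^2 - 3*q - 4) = 8*q^4 + 7*q^3 - 2*q^2 + 4*q + 6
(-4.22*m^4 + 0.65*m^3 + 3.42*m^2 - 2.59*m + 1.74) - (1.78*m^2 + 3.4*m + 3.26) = -4.22*m^4 + 0.65*m^3 + 1.64*m^2 - 5.99*m - 1.52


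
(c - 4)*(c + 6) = c^2 + 2*c - 24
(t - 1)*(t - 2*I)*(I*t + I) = I*t^3 + 2*t^2 - I*t - 2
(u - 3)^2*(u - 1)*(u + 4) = u^4 - 3*u^3 - 13*u^2 + 51*u - 36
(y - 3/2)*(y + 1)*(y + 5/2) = y^3 + 2*y^2 - 11*y/4 - 15/4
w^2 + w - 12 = (w - 3)*(w + 4)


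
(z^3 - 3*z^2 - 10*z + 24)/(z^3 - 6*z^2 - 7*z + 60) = (z - 2)/(z - 5)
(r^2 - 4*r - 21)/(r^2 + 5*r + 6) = (r - 7)/(r + 2)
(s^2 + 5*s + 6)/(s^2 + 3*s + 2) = (s + 3)/(s + 1)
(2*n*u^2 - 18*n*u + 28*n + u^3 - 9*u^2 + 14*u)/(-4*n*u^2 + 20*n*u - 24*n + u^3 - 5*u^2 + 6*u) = (2*n*u - 14*n + u^2 - 7*u)/(-4*n*u + 12*n + u^2 - 3*u)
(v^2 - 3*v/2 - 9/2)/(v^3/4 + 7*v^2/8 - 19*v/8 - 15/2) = 4*(2*v + 3)/(2*v^2 + 13*v + 20)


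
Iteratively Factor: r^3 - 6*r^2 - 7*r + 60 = (r + 3)*(r^2 - 9*r + 20) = (r - 4)*(r + 3)*(r - 5)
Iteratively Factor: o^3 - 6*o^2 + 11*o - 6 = (o - 1)*(o^2 - 5*o + 6) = (o - 3)*(o - 1)*(o - 2)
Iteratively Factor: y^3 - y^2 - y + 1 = (y - 1)*(y^2 - 1) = (y - 1)^2*(y + 1)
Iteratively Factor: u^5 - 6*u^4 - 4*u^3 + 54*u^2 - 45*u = (u)*(u^4 - 6*u^3 - 4*u^2 + 54*u - 45) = u*(u + 3)*(u^3 - 9*u^2 + 23*u - 15) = u*(u - 5)*(u + 3)*(u^2 - 4*u + 3) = u*(u - 5)*(u - 1)*(u + 3)*(u - 3)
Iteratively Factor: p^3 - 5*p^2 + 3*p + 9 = (p + 1)*(p^2 - 6*p + 9) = (p - 3)*(p + 1)*(p - 3)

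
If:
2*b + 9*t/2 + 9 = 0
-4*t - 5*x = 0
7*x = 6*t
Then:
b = -9/2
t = 0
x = 0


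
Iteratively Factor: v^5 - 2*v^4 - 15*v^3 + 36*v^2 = (v - 3)*(v^4 + v^3 - 12*v^2) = (v - 3)^2*(v^3 + 4*v^2) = v*(v - 3)^2*(v^2 + 4*v) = v*(v - 3)^2*(v + 4)*(v)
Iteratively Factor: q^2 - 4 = (q + 2)*(q - 2)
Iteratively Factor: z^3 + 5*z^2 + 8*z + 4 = (z + 1)*(z^2 + 4*z + 4) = (z + 1)*(z + 2)*(z + 2)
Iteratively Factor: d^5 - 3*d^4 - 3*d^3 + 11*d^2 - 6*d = (d - 1)*(d^4 - 2*d^3 - 5*d^2 + 6*d) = (d - 1)*(d + 2)*(d^3 - 4*d^2 + 3*d) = (d - 1)^2*(d + 2)*(d^2 - 3*d) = (d - 3)*(d - 1)^2*(d + 2)*(d)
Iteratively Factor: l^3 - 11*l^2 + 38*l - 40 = (l - 4)*(l^2 - 7*l + 10) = (l - 5)*(l - 4)*(l - 2)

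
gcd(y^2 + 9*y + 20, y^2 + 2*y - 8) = y + 4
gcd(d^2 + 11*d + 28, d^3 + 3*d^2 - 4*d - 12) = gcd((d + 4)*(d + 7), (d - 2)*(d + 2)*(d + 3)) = 1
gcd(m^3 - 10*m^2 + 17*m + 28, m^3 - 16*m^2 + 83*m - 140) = m^2 - 11*m + 28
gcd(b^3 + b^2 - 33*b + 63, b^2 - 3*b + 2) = 1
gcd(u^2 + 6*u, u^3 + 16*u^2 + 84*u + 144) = u + 6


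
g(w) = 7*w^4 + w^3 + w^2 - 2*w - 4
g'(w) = 28*w^3 + 3*w^2 + 2*w - 2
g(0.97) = 2.11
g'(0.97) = 28.32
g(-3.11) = 636.66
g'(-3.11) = -821.45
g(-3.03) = 573.45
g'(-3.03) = -759.42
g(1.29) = 16.62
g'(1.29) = 65.68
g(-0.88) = 2.05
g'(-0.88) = -20.52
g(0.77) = -2.03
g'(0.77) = 14.10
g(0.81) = -1.42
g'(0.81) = 16.47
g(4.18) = 2215.14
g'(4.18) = 2103.75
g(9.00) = 46715.00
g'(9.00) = 20671.00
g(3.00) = 593.00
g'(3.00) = 787.00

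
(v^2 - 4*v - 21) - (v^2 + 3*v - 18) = -7*v - 3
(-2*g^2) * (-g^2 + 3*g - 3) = 2*g^4 - 6*g^3 + 6*g^2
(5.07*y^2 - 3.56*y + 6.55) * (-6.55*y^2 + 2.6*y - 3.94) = -33.2085*y^4 + 36.5*y^3 - 72.1343*y^2 + 31.0564*y - 25.807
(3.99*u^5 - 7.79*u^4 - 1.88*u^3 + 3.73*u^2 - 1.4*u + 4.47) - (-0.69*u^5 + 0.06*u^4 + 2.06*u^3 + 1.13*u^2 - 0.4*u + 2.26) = 4.68*u^5 - 7.85*u^4 - 3.94*u^3 + 2.6*u^2 - 1.0*u + 2.21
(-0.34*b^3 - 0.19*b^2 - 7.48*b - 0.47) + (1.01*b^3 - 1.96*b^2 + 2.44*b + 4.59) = 0.67*b^3 - 2.15*b^2 - 5.04*b + 4.12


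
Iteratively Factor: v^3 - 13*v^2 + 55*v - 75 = (v - 5)*(v^2 - 8*v + 15) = (v - 5)*(v - 3)*(v - 5)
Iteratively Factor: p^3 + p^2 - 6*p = (p + 3)*(p^2 - 2*p) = p*(p + 3)*(p - 2)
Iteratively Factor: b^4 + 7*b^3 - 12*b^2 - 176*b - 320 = (b - 5)*(b^3 + 12*b^2 + 48*b + 64) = (b - 5)*(b + 4)*(b^2 + 8*b + 16) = (b - 5)*(b + 4)^2*(b + 4)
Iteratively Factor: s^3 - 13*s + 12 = (s - 1)*(s^2 + s - 12) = (s - 3)*(s - 1)*(s + 4)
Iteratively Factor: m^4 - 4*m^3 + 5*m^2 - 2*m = (m - 1)*(m^3 - 3*m^2 + 2*m) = (m - 1)^2*(m^2 - 2*m) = m*(m - 1)^2*(m - 2)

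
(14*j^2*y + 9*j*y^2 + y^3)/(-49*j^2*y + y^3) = (2*j + y)/(-7*j + y)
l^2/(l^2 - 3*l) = l/(l - 3)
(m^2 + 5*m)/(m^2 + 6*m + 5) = m/(m + 1)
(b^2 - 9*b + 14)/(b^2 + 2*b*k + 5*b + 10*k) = (b^2 - 9*b + 14)/(b^2 + 2*b*k + 5*b + 10*k)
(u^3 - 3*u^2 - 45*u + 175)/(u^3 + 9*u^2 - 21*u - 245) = (u - 5)/(u + 7)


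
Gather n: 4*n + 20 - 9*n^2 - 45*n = -9*n^2 - 41*n + 20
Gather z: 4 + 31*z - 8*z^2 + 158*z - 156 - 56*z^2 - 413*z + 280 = -64*z^2 - 224*z + 128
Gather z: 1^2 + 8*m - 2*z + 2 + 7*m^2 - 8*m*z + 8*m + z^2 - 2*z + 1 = 7*m^2 + 16*m + z^2 + z*(-8*m - 4) + 4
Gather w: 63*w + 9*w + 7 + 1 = 72*w + 8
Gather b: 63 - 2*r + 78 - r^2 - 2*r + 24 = -r^2 - 4*r + 165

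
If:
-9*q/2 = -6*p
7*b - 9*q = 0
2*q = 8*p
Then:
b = 0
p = 0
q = 0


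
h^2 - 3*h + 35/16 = (h - 7/4)*(h - 5/4)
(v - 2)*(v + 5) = v^2 + 3*v - 10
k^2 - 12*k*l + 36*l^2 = (k - 6*l)^2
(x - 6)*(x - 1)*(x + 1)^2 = x^4 - 5*x^3 - 7*x^2 + 5*x + 6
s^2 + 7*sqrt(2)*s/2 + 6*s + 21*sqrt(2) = (s + 6)*(s + 7*sqrt(2)/2)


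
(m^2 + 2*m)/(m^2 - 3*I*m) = (m + 2)/(m - 3*I)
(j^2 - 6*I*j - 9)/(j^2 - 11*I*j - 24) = (j - 3*I)/(j - 8*I)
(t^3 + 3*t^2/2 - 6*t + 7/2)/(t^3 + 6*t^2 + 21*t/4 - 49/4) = 2*(t - 1)/(2*t + 7)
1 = 1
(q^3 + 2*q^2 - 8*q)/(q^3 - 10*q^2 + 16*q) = (q + 4)/(q - 8)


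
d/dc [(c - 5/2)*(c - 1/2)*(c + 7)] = 3*c^2 + 8*c - 79/4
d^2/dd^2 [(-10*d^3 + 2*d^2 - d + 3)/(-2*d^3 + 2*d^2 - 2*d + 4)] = (8*d^6 - 27*d^5 + 105*d^4 - 16*d^3 - 54*d^2 + 105*d - 3)/(d^9 - 3*d^8 + 6*d^7 - 13*d^6 + 18*d^5 - 21*d^4 + 25*d^3 - 18*d^2 + 12*d - 8)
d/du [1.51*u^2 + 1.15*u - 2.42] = 3.02*u + 1.15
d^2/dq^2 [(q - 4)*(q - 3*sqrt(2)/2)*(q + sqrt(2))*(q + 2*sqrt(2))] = 12*q^2 - 24*q + 9*sqrt(2)*q - 12*sqrt(2) - 10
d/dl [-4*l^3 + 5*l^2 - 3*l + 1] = -12*l^2 + 10*l - 3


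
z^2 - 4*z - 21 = (z - 7)*(z + 3)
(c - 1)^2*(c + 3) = c^3 + c^2 - 5*c + 3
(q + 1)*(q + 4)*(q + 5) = q^3 + 10*q^2 + 29*q + 20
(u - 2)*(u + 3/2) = u^2 - u/2 - 3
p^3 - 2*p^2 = p^2*(p - 2)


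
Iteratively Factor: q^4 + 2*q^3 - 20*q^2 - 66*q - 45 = (q + 1)*(q^3 + q^2 - 21*q - 45) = (q + 1)*(q + 3)*(q^2 - 2*q - 15) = (q - 5)*(q + 1)*(q + 3)*(q + 3)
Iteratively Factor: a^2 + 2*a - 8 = (a - 2)*(a + 4)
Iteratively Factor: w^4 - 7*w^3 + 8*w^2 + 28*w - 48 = (w - 4)*(w^3 - 3*w^2 - 4*w + 12) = (w - 4)*(w + 2)*(w^2 - 5*w + 6) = (w - 4)*(w - 3)*(w + 2)*(w - 2)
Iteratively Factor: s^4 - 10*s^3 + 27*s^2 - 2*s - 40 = (s + 1)*(s^3 - 11*s^2 + 38*s - 40) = (s - 2)*(s + 1)*(s^2 - 9*s + 20) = (s - 4)*(s - 2)*(s + 1)*(s - 5)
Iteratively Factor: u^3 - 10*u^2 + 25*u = (u - 5)*(u^2 - 5*u) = (u - 5)^2*(u)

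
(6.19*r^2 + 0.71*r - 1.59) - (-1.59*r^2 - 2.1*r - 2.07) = 7.78*r^2 + 2.81*r + 0.48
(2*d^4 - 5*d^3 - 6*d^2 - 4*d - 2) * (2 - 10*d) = -20*d^5 + 54*d^4 + 50*d^3 + 28*d^2 + 12*d - 4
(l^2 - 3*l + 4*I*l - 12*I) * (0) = 0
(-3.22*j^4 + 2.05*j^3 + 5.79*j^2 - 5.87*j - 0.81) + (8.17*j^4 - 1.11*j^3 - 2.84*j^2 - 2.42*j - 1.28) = 4.95*j^4 + 0.94*j^3 + 2.95*j^2 - 8.29*j - 2.09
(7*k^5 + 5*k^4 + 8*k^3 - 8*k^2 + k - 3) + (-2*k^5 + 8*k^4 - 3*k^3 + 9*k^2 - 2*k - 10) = 5*k^5 + 13*k^4 + 5*k^3 + k^2 - k - 13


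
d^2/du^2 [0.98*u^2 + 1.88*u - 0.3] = 1.96000000000000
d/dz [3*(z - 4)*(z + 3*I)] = 6*z - 12 + 9*I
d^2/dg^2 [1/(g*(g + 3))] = 2*(g^2 + g*(g + 3) + (g + 3)^2)/(g^3*(g + 3)^3)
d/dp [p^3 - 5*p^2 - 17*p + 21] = 3*p^2 - 10*p - 17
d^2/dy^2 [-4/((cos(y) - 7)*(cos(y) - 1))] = 8*(2*sin(y)^4 - 19*sin(y)^2 + 43*cos(y) - 3*cos(3*y) - 40)/((cos(y) - 7)^3*(cos(y) - 1)^3)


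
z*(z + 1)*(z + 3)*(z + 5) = z^4 + 9*z^3 + 23*z^2 + 15*z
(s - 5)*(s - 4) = s^2 - 9*s + 20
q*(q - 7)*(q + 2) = q^3 - 5*q^2 - 14*q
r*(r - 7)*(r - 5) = r^3 - 12*r^2 + 35*r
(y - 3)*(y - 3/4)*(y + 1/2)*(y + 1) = y^4 - 9*y^3/4 - 23*y^2/8 + 3*y/2 + 9/8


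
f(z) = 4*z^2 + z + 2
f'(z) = 8*z + 1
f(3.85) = 65.14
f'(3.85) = 31.80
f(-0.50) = 2.50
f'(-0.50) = -3.00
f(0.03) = 2.03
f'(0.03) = 1.24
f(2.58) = 31.21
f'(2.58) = 21.64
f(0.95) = 6.56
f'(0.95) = 8.60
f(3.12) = 44.06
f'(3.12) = 25.96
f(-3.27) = 41.50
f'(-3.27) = -25.16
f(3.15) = 44.84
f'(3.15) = 26.20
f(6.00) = 152.00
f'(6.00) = 49.00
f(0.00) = 2.00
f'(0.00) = 1.00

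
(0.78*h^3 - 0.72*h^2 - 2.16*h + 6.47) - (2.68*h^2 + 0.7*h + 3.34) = 0.78*h^3 - 3.4*h^2 - 2.86*h + 3.13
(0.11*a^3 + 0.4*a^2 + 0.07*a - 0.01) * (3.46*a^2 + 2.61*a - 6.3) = 0.3806*a^5 + 1.6711*a^4 + 0.5932*a^3 - 2.3719*a^2 - 0.4671*a + 0.063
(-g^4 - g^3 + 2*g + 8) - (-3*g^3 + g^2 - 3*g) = -g^4 + 2*g^3 - g^2 + 5*g + 8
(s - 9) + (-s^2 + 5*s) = -s^2 + 6*s - 9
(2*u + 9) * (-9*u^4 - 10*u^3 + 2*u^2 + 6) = -18*u^5 - 101*u^4 - 86*u^3 + 18*u^2 + 12*u + 54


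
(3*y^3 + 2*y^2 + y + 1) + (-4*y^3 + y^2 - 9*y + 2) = -y^3 + 3*y^2 - 8*y + 3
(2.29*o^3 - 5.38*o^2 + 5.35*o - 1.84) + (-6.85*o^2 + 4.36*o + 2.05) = 2.29*o^3 - 12.23*o^2 + 9.71*o + 0.21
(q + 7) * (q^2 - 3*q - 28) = q^3 + 4*q^2 - 49*q - 196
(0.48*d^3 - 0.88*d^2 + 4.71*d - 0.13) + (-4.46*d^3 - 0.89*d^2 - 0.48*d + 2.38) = -3.98*d^3 - 1.77*d^2 + 4.23*d + 2.25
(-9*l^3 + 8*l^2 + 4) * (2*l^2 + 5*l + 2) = -18*l^5 - 29*l^4 + 22*l^3 + 24*l^2 + 20*l + 8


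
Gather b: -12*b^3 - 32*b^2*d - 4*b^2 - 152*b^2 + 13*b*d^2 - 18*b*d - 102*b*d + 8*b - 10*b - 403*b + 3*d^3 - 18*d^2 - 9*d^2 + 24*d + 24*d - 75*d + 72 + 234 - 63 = -12*b^3 + b^2*(-32*d - 156) + b*(13*d^2 - 120*d - 405) + 3*d^3 - 27*d^2 - 27*d + 243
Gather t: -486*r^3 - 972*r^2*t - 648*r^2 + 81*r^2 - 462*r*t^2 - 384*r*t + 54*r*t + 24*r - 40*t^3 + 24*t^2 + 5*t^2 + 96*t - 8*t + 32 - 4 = -486*r^3 - 567*r^2 + 24*r - 40*t^3 + t^2*(29 - 462*r) + t*(-972*r^2 - 330*r + 88) + 28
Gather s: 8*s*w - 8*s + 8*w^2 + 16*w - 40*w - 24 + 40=s*(8*w - 8) + 8*w^2 - 24*w + 16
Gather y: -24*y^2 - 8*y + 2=-24*y^2 - 8*y + 2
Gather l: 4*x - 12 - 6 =4*x - 18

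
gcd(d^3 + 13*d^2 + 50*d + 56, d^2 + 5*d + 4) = d + 4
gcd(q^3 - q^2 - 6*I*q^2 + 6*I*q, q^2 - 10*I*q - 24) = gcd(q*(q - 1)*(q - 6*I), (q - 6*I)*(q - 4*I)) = q - 6*I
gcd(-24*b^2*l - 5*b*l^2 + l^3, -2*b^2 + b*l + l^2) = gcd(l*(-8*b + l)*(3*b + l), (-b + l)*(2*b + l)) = 1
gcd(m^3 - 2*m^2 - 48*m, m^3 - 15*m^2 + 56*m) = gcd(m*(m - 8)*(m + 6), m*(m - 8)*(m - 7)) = m^2 - 8*m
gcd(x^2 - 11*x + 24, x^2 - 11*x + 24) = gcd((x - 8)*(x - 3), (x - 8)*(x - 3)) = x^2 - 11*x + 24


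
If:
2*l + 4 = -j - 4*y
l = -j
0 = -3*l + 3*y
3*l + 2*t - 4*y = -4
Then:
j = 4/5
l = -4/5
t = -12/5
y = -4/5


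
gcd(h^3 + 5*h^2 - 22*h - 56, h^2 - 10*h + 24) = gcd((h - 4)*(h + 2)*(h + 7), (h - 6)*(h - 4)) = h - 4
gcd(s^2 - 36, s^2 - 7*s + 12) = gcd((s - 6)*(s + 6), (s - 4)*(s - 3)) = 1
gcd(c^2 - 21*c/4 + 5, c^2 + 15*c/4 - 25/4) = c - 5/4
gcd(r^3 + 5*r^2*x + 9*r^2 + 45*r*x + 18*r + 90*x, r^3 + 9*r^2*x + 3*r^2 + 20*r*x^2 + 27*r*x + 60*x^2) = r^2 + 5*r*x + 3*r + 15*x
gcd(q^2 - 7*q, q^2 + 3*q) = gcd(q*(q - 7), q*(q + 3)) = q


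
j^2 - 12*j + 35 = (j - 7)*(j - 5)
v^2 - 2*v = v*(v - 2)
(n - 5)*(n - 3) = n^2 - 8*n + 15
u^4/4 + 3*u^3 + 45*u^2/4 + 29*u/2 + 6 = (u/4 + 1)*(u + 1)^2*(u + 6)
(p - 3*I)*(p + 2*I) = p^2 - I*p + 6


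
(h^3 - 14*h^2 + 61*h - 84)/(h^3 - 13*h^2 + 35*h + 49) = (h^2 - 7*h + 12)/(h^2 - 6*h - 7)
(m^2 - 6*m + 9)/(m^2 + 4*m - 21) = (m - 3)/(m + 7)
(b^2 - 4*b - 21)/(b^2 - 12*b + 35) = (b + 3)/(b - 5)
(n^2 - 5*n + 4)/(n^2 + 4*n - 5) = (n - 4)/(n + 5)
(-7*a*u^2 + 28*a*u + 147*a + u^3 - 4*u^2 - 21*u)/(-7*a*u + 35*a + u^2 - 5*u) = (u^2 - 4*u - 21)/(u - 5)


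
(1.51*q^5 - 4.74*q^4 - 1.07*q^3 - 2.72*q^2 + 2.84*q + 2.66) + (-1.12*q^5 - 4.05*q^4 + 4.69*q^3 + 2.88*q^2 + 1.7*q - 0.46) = 0.39*q^5 - 8.79*q^4 + 3.62*q^3 + 0.16*q^2 + 4.54*q + 2.2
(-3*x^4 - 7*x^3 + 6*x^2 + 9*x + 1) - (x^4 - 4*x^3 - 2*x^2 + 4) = -4*x^4 - 3*x^3 + 8*x^2 + 9*x - 3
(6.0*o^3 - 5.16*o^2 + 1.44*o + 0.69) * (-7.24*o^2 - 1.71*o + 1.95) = -43.44*o^5 + 27.0984*o^4 + 10.098*o^3 - 17.52*o^2 + 1.6281*o + 1.3455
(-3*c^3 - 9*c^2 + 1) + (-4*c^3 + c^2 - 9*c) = -7*c^3 - 8*c^2 - 9*c + 1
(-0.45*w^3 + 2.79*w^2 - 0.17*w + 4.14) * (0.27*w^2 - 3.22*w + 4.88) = -0.1215*w^5 + 2.2023*w^4 - 11.2257*w^3 + 15.2804*w^2 - 14.1604*w + 20.2032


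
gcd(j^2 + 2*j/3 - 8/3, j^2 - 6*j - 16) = j + 2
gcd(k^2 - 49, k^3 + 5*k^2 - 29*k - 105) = k + 7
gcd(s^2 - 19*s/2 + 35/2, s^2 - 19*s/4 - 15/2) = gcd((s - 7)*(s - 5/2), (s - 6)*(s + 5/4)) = 1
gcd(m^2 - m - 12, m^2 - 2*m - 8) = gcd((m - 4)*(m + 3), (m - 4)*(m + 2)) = m - 4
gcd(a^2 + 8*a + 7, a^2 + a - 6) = 1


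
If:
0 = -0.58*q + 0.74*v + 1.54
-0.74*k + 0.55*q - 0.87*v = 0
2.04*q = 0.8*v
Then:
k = 2.66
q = -1.18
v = -3.00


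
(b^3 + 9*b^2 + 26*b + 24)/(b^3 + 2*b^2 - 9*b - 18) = (b + 4)/(b - 3)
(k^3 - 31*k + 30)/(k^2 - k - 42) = (k^2 - 6*k + 5)/(k - 7)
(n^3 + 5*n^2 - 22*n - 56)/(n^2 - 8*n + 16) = (n^2 + 9*n + 14)/(n - 4)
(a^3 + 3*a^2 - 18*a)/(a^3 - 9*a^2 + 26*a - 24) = a*(a + 6)/(a^2 - 6*a + 8)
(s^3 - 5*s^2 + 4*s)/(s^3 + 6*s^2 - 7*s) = (s - 4)/(s + 7)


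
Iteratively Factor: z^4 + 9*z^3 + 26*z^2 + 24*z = (z)*(z^3 + 9*z^2 + 26*z + 24) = z*(z + 3)*(z^2 + 6*z + 8) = z*(z + 2)*(z + 3)*(z + 4)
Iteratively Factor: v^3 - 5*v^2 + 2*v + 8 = (v - 2)*(v^2 - 3*v - 4) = (v - 4)*(v - 2)*(v + 1)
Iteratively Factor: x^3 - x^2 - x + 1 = (x - 1)*(x^2 - 1) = (x - 1)^2*(x + 1)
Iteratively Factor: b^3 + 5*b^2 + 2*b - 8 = (b - 1)*(b^2 + 6*b + 8) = (b - 1)*(b + 2)*(b + 4)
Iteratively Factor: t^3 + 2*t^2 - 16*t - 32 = (t + 4)*(t^2 - 2*t - 8) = (t + 2)*(t + 4)*(t - 4)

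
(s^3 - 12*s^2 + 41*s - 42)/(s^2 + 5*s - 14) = (s^2 - 10*s + 21)/(s + 7)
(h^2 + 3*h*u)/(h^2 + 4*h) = (h + 3*u)/(h + 4)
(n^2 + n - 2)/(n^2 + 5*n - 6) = (n + 2)/(n + 6)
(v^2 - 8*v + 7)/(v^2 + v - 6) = (v^2 - 8*v + 7)/(v^2 + v - 6)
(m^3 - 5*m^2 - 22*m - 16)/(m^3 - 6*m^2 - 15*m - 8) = (m + 2)/(m + 1)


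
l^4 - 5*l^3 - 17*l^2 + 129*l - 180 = (l - 4)*(l - 3)^2*(l + 5)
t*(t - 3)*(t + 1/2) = t^3 - 5*t^2/2 - 3*t/2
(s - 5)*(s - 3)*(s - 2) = s^3 - 10*s^2 + 31*s - 30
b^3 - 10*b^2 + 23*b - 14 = (b - 7)*(b - 2)*(b - 1)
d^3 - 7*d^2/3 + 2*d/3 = d*(d - 2)*(d - 1/3)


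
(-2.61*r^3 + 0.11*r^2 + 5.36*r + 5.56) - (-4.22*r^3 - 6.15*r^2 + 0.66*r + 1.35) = 1.61*r^3 + 6.26*r^2 + 4.7*r + 4.21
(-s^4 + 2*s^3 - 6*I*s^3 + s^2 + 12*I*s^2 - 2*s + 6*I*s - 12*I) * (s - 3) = -s^5 + 5*s^4 - 6*I*s^4 - 5*s^3 + 30*I*s^3 - 5*s^2 - 30*I*s^2 + 6*s - 30*I*s + 36*I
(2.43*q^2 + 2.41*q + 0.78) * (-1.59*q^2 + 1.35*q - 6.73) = -3.8637*q^4 - 0.5514*q^3 - 14.3406*q^2 - 15.1663*q - 5.2494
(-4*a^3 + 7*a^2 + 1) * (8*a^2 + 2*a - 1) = -32*a^5 + 48*a^4 + 18*a^3 + a^2 + 2*a - 1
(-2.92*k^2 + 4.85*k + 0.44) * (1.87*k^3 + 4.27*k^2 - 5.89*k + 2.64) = -5.4604*k^5 - 3.3989*k^4 + 38.7311*k^3 - 34.3965*k^2 + 10.2124*k + 1.1616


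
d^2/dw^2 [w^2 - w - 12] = 2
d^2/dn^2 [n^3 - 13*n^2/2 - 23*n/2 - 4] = 6*n - 13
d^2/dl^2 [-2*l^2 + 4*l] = -4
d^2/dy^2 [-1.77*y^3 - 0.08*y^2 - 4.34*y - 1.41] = -10.62*y - 0.16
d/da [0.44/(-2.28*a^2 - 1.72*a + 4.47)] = (2.0064*a + 0.7568)/(2.28*a^2 + 1.72*a - 4.47)^2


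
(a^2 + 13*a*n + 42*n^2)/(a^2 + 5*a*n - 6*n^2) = (a + 7*n)/(a - n)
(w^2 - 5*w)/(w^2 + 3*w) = (w - 5)/(w + 3)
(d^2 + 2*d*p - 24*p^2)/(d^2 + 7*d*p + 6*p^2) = (d - 4*p)/(d + p)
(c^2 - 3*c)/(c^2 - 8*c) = (c - 3)/(c - 8)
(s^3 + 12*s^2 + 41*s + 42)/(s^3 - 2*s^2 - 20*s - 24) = (s^2 + 10*s + 21)/(s^2 - 4*s - 12)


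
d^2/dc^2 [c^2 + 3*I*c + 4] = 2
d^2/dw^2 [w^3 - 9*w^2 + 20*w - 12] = 6*w - 18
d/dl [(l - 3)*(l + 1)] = 2*l - 2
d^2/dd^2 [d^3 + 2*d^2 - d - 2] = 6*d + 4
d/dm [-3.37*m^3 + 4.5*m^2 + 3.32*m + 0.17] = -10.11*m^2 + 9.0*m + 3.32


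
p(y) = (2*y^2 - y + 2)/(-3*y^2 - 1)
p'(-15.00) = 0.00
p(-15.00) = -0.69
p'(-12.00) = 0.00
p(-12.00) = -0.70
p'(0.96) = 0.42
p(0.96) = -0.77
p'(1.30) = 0.17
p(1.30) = -0.67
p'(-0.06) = 0.50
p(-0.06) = -2.05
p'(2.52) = 0.01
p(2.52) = -0.61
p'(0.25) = 1.99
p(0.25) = -1.58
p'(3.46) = -0.01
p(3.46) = -0.61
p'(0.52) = 1.33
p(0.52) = -1.12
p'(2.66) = 0.00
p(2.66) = -0.61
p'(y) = 6*y*(2*y^2 - y + 2)/(-3*y^2 - 1)^2 + (4*y - 1)/(-3*y^2 - 1)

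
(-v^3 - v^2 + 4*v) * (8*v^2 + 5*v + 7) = -8*v^5 - 13*v^4 + 20*v^3 + 13*v^2 + 28*v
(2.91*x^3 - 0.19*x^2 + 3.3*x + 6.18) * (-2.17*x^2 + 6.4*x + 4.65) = -6.3147*x^5 + 19.0363*x^4 + 5.1545*x^3 + 6.8259*x^2 + 54.897*x + 28.737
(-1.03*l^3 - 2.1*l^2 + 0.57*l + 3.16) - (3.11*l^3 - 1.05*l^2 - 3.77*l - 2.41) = -4.14*l^3 - 1.05*l^2 + 4.34*l + 5.57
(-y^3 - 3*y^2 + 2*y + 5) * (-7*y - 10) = 7*y^4 + 31*y^3 + 16*y^2 - 55*y - 50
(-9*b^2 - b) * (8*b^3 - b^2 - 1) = -72*b^5 + b^4 + b^3 + 9*b^2 + b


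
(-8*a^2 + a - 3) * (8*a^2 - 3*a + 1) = -64*a^4 + 32*a^3 - 35*a^2 + 10*a - 3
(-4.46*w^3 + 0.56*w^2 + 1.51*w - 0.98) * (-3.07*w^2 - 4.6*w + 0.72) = 13.6922*w^5 + 18.7968*w^4 - 10.4229*w^3 - 3.5342*w^2 + 5.5952*w - 0.7056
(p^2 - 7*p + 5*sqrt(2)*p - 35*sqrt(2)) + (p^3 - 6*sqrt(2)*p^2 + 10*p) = p^3 - 6*sqrt(2)*p^2 + p^2 + 3*p + 5*sqrt(2)*p - 35*sqrt(2)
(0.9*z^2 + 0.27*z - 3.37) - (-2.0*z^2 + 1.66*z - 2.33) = 2.9*z^2 - 1.39*z - 1.04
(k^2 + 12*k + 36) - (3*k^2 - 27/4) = -2*k^2 + 12*k + 171/4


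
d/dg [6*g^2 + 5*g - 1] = 12*g + 5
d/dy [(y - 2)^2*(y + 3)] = (y - 2)*(3*y + 4)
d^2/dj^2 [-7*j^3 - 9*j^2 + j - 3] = -42*j - 18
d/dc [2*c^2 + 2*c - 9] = 4*c + 2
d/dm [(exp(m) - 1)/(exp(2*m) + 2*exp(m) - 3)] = -exp(m)/(exp(2*m) + 6*exp(m) + 9)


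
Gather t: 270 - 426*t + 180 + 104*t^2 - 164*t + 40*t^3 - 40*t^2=40*t^3 + 64*t^2 - 590*t + 450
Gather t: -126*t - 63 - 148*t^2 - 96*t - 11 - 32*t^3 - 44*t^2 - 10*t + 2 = -32*t^3 - 192*t^2 - 232*t - 72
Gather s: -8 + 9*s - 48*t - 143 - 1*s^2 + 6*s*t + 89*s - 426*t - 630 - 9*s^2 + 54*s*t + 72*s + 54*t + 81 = -10*s^2 + s*(60*t + 170) - 420*t - 700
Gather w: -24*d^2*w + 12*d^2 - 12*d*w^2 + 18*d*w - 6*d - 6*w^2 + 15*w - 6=12*d^2 - 6*d + w^2*(-12*d - 6) + w*(-24*d^2 + 18*d + 15) - 6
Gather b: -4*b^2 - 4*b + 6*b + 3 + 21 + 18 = -4*b^2 + 2*b + 42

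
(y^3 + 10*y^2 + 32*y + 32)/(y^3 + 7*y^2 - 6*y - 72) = (y^2 + 6*y + 8)/(y^2 + 3*y - 18)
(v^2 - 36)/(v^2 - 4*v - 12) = (v + 6)/(v + 2)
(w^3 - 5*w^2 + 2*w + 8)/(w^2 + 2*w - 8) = (w^2 - 3*w - 4)/(w + 4)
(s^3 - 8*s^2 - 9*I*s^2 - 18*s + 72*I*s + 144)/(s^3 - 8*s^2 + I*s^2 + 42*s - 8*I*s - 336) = (s - 3*I)/(s + 7*I)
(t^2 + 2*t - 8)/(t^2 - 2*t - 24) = (t - 2)/(t - 6)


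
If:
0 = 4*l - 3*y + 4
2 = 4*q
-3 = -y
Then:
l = 5/4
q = 1/2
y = 3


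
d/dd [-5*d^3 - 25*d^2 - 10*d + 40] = -15*d^2 - 50*d - 10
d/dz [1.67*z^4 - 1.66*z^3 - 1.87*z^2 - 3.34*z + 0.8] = 6.68*z^3 - 4.98*z^2 - 3.74*z - 3.34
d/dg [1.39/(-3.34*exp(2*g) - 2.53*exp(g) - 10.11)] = (9.2852*exp(g) + 3.5167)*exp(g)/(3.34*exp(2*g) + 2.53*exp(g) + 10.11)^2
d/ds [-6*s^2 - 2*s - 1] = -12*s - 2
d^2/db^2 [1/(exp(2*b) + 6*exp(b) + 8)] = 2*(4*(exp(b) + 3)^2*exp(b) - (2*exp(b) + 3)*(exp(2*b) + 6*exp(b) + 8))*exp(b)/(exp(2*b) + 6*exp(b) + 8)^3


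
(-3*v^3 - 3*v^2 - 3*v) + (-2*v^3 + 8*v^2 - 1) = -5*v^3 + 5*v^2 - 3*v - 1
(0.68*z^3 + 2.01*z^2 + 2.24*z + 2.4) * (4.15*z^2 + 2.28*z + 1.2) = 2.822*z^5 + 9.8919*z^4 + 14.6948*z^3 + 17.4792*z^2 + 8.16*z + 2.88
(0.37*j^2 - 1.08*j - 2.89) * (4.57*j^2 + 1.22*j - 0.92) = 1.6909*j^4 - 4.4842*j^3 - 14.8653*j^2 - 2.5322*j + 2.6588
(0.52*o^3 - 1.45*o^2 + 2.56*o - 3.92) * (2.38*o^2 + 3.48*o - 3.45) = 1.2376*o^5 - 1.6414*o^4 - 0.747200000000001*o^3 + 4.5817*o^2 - 22.4736*o + 13.524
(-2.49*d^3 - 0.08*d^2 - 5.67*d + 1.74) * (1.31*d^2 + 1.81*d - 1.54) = -3.2619*d^5 - 4.6117*d^4 - 3.7379*d^3 - 7.8601*d^2 + 11.8812*d - 2.6796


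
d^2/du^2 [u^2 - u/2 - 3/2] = 2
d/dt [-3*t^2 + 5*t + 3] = 5 - 6*t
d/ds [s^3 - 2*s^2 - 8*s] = 3*s^2 - 4*s - 8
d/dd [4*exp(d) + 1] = 4*exp(d)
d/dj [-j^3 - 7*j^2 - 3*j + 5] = -3*j^2 - 14*j - 3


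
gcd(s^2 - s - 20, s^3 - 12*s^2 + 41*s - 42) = 1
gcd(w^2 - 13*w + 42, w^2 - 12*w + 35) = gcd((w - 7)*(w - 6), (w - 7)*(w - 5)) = w - 7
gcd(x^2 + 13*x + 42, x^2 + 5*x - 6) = x + 6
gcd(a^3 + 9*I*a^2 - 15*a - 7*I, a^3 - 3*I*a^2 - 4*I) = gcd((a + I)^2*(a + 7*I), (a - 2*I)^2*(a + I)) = a + I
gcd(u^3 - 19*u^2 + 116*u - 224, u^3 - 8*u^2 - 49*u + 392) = u^2 - 15*u + 56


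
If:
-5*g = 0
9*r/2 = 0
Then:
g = 0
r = 0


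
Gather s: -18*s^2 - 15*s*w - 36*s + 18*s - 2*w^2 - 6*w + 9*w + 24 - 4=-18*s^2 + s*(-15*w - 18) - 2*w^2 + 3*w + 20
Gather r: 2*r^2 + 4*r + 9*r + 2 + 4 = 2*r^2 + 13*r + 6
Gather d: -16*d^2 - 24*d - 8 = -16*d^2 - 24*d - 8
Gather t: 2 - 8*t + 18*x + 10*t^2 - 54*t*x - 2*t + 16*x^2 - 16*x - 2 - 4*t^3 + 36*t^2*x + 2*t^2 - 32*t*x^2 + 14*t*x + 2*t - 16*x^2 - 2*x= -4*t^3 + t^2*(36*x + 12) + t*(-32*x^2 - 40*x - 8)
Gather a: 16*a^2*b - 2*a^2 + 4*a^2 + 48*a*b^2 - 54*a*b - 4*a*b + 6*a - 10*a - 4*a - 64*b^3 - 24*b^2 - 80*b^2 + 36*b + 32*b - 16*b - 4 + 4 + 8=a^2*(16*b + 2) + a*(48*b^2 - 58*b - 8) - 64*b^3 - 104*b^2 + 52*b + 8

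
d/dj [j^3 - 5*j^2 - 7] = j*(3*j - 10)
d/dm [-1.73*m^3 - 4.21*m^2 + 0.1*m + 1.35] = -5.19*m^2 - 8.42*m + 0.1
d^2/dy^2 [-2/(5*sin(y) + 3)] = 10*(5*sin(y)^2 - 3*sin(y) - 10)/(5*sin(y) + 3)^3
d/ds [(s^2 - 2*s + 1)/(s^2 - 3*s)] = (-s^2 - 2*s + 3)/(s^2*(s^2 - 6*s + 9))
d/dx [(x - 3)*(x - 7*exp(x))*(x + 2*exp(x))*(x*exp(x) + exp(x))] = (x^4 - 10*x^3*exp(x) + 2*x^3 - 42*x^2*exp(2*x) + 5*x^2*exp(x) - 9*x^2 + 56*x*exp(2*x) + 50*x*exp(x) - 6*x + 154*exp(2*x) + 15*exp(x))*exp(x)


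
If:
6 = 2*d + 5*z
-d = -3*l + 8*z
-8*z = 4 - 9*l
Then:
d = 76/17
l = -4/51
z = -10/17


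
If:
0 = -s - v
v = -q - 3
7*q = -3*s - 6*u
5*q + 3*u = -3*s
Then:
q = -3/2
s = 3/2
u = 1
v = -3/2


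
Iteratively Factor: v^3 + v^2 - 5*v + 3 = (v - 1)*(v^2 + 2*v - 3) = (v - 1)^2*(v + 3)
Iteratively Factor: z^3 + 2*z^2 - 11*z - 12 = (z - 3)*(z^2 + 5*z + 4) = (z - 3)*(z + 1)*(z + 4)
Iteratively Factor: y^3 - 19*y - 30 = (y + 3)*(y^2 - 3*y - 10) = (y - 5)*(y + 3)*(y + 2)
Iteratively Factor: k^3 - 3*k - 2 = (k + 1)*(k^2 - k - 2) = (k + 1)^2*(k - 2)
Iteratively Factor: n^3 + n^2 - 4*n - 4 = (n + 2)*(n^2 - n - 2) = (n - 2)*(n + 2)*(n + 1)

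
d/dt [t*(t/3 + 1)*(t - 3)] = t^2 - 3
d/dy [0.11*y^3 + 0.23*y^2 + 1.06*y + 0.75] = 0.33*y^2 + 0.46*y + 1.06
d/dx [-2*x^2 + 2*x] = 2 - 4*x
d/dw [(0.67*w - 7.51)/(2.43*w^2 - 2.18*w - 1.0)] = (-1.6281*w^2 + 36.4986*w - 17.0418)/(5.9049*w^4 - 10.5948*w^3 - 0.1076*w^2 + 4.36*w + 1.0)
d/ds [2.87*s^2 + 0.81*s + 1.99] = 5.74*s + 0.81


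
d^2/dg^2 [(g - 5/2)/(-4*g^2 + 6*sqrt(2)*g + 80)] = ((2*g - 5)*(4*g - 3*sqrt(2))^2/2 + (6*g - 5 - 3*sqrt(2))*(-2*g^2 + 3*sqrt(2)*g + 40))/(-2*g^2 + 3*sqrt(2)*g + 40)^3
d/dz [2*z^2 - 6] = 4*z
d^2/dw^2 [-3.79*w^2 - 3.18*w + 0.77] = -7.58000000000000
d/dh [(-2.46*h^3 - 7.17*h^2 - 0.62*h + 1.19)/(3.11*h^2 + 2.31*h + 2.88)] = (-7.6506*h^4 - 11.3652*h^3 - 35.8889*h^2 - 48.701*h - 4.5345)/(9.6721*h^4 + 14.3682*h^3 + 23.2497*h^2 + 13.3056*h + 8.2944)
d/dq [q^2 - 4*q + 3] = 2*q - 4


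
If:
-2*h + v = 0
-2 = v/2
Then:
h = -2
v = -4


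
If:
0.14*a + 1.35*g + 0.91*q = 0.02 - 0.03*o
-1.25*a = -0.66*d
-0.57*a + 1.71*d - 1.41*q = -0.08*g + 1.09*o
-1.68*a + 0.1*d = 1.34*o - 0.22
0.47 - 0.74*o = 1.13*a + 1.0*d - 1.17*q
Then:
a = -0.23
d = -0.44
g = 0.52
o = 0.42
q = -0.73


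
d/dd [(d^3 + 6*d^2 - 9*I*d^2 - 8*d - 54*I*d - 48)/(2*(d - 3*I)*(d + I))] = (d^4 - 4*I*d^3 + d^2*(-1 + 42*I) + d*(132 - 54*I) - 24 - 258*I)/(2*d^4 - 8*I*d^3 + 4*d^2 - 24*I*d + 18)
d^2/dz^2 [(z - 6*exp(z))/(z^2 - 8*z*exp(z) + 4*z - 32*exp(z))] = 2*(4*(z - 6*exp(z))*(4*z*exp(z) - z + 20*exp(z) - 2)^2 + ((z - 6*exp(z))*(4*z*exp(z) + 24*exp(z) - 1) - 2*(6*exp(z) - 1)*(4*z*exp(z) - z + 20*exp(z) - 2))*(z^2 - 8*z*exp(z) + 4*z - 32*exp(z)) - 3*(z^2 - 8*z*exp(z) + 4*z - 32*exp(z))^2*exp(z))/(z^2 - 8*z*exp(z) + 4*z - 32*exp(z))^3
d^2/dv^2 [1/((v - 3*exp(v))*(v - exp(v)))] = (2*(1 - exp(v))^2*(v - 3*exp(v))^2 - 2*(1 - exp(v))*(v - 3*exp(v))*(v - exp(v))*(3*exp(v) - 1) + (v - 3*exp(v))^2*(v - exp(v))*exp(v) + 3*(v - 3*exp(v))*(v - exp(v))^2*exp(v) + 2*(v - exp(v))^2*(3*exp(v) - 1)^2)/((v - 3*exp(v))^3*(v - exp(v))^3)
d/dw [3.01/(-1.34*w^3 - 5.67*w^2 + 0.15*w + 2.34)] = (12.1002*w^2 + 34.1334*w - 0.4515)/(1.34*w^3 + 5.67*w^2 - 0.15*w - 2.34)^2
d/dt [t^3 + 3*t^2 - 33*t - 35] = 3*t^2 + 6*t - 33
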